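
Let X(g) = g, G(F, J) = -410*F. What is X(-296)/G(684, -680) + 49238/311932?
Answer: 868789787/5467388130 ≈ 0.15890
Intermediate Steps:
X(-296)/G(684, -680) + 49238/311932 = -296/((-410*684)) + 49238/311932 = -296/(-280440) + 49238*(1/311932) = -296*(-1/280440) + 24619/155966 = 37/35055 + 24619/155966 = 868789787/5467388130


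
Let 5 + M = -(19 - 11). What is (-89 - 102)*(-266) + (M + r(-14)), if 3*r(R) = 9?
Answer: 50796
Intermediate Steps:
r(R) = 3 (r(R) = (1/3)*9 = 3)
M = -13 (M = -5 - (19 - 11) = -5 - 1*8 = -5 - 8 = -13)
(-89 - 102)*(-266) + (M + r(-14)) = (-89 - 102)*(-266) + (-13 + 3) = -191*(-266) - 10 = 50806 - 10 = 50796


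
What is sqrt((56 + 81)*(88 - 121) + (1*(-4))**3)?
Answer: I*sqrt(4585) ≈ 67.713*I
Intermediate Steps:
sqrt((56 + 81)*(88 - 121) + (1*(-4))**3) = sqrt(137*(-33) + (-4)**3) = sqrt(-4521 - 64) = sqrt(-4585) = I*sqrt(4585)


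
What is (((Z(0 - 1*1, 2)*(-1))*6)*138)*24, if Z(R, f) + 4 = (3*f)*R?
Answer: 198720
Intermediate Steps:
Z(R, f) = -4 + 3*R*f (Z(R, f) = -4 + (3*f)*R = -4 + 3*R*f)
(((Z(0 - 1*1, 2)*(-1))*6)*138)*24 = ((((-4 + 3*(0 - 1*1)*2)*(-1))*6)*138)*24 = ((((-4 + 3*(0 - 1)*2)*(-1))*6)*138)*24 = ((((-4 + 3*(-1)*2)*(-1))*6)*138)*24 = ((((-4 - 6)*(-1))*6)*138)*24 = ((-10*(-1)*6)*138)*24 = ((10*6)*138)*24 = (60*138)*24 = 8280*24 = 198720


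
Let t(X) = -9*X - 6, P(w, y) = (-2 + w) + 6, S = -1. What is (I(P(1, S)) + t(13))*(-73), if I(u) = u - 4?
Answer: 8906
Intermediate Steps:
P(w, y) = 4 + w
I(u) = -4 + u
t(X) = -6 - 9*X
(I(P(1, S)) + t(13))*(-73) = ((-4 + (4 + 1)) + (-6 - 9*13))*(-73) = ((-4 + 5) + (-6 - 117))*(-73) = (1 - 123)*(-73) = -122*(-73) = 8906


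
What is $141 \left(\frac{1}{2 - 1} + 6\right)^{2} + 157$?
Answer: $7066$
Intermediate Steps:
$141 \left(\frac{1}{2 - 1} + 6\right)^{2} + 157 = 141 \left(1^{-1} + 6\right)^{2} + 157 = 141 \left(1 + 6\right)^{2} + 157 = 141 \cdot 7^{2} + 157 = 141 \cdot 49 + 157 = 6909 + 157 = 7066$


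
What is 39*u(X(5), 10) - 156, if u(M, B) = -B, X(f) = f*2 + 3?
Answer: -546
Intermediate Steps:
X(f) = 3 + 2*f (X(f) = 2*f + 3 = 3 + 2*f)
u(M, B) = -B
39*u(X(5), 10) - 156 = 39*(-1*10) - 156 = 39*(-10) - 156 = -390 - 156 = -546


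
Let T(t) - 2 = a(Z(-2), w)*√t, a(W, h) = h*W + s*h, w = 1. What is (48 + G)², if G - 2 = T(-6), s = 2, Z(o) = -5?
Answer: 2650 - 312*I*√6 ≈ 2650.0 - 764.24*I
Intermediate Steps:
a(W, h) = 2*h + W*h (a(W, h) = h*W + 2*h = W*h + 2*h = 2*h + W*h)
T(t) = 2 - 3*√t (T(t) = 2 + (1*(2 - 5))*√t = 2 + (1*(-3))*√t = 2 - 3*√t)
G = 4 - 3*I*√6 (G = 2 + (2 - 3*I*√6) = 4 - 3*I*√6 ≈ 4.0 - 7.3485*I)
(48 + G)² = (48 + (4 - 3*I*√6))² = (52 - 3*I*√6)²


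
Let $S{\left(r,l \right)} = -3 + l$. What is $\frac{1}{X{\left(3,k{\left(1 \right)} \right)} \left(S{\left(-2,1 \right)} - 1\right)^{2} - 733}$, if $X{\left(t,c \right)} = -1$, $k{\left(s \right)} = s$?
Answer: $- \frac{1}{742} \approx -0.0013477$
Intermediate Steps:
$\frac{1}{X{\left(3,k{\left(1 \right)} \right)} \left(S{\left(-2,1 \right)} - 1\right)^{2} - 733} = \frac{1}{- \left(\left(-3 + 1\right) - 1\right)^{2} - 733} = \frac{1}{- \left(-2 - 1\right)^{2} - 733} = \frac{1}{- \left(-3\right)^{2} - 733} = \frac{1}{\left(-1\right) 9 - 733} = \frac{1}{-9 - 733} = \frac{1}{-742} = - \frac{1}{742}$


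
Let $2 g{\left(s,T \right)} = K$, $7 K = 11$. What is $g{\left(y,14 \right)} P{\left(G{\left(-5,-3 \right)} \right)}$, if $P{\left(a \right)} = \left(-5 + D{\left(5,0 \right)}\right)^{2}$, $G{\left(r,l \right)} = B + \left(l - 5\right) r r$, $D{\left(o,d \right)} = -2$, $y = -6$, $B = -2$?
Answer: $\frac{77}{2} \approx 38.5$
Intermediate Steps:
$K = \frac{11}{7}$ ($K = \frac{1}{7} \cdot 11 = \frac{11}{7} \approx 1.5714$)
$g{\left(s,T \right)} = \frac{11}{14}$ ($g{\left(s,T \right)} = \frac{1}{2} \cdot \frac{11}{7} = \frac{11}{14}$)
$G{\left(r,l \right)} = -2 + r^{2} \left(-5 + l\right)$ ($G{\left(r,l \right)} = -2 + \left(l - 5\right) r r = -2 + \left(-5 + l\right) r r = -2 + r \left(-5 + l\right) r = -2 + r^{2} \left(-5 + l\right)$)
$P{\left(a \right)} = 49$ ($P{\left(a \right)} = \left(-5 - 2\right)^{2} = \left(-7\right)^{2} = 49$)
$g{\left(y,14 \right)} P{\left(G{\left(-5,-3 \right)} \right)} = \frac{11}{14} \cdot 49 = \frac{77}{2}$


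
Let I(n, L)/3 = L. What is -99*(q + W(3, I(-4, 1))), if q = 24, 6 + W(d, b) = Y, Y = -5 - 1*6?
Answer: -693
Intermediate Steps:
I(n, L) = 3*L
Y = -11 (Y = -5 - 6 = -11)
W(d, b) = -17 (W(d, b) = -6 - 11 = -17)
-99*(q + W(3, I(-4, 1))) = -99*(24 - 17) = -99*7 = -693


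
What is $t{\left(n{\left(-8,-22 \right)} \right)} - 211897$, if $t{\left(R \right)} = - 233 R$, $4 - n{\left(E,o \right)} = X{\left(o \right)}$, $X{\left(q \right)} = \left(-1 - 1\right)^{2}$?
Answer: $-211897$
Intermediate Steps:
$X{\left(q \right)} = 4$ ($X{\left(q \right)} = \left(-1 + \left(-5 + 4\right)\right)^{2} = \left(-1 - 1\right)^{2} = \left(-2\right)^{2} = 4$)
$n{\left(E,o \right)} = 0$ ($n{\left(E,o \right)} = 4 - 4 = 0$)
$t{\left(n{\left(-8,-22 \right)} \right)} - 211897 = \left(-233\right) 0 - 211897 = 0 - 211897 = -211897$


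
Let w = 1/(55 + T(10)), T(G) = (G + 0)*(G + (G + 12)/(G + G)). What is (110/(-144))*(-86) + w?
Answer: 196313/2988 ≈ 65.700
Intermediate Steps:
T(G) = G*(G + (12 + G)/(2*G)) (T(G) = G*(G + (12 + G)/((2*G))) = G*(G + (12 + G)*(1/(2*G))) = G*(G + (12 + G)/(2*G)))
w = 1/166 (w = 1/(55 + (6 + 10**2 + (1/2)*10)) = 1/(55 + (6 + 100 + 5)) = 1/(55 + 111) = 1/166 ≈ 0.0060241)
(110/(-144))*(-86) + w = (110/(-144))*(-86) + 1/166 = (110*(-1/144))*(-86) + 1/166 = -55/72*(-86) + 1/166 = 2365/36 + 1/166 = 196313/2988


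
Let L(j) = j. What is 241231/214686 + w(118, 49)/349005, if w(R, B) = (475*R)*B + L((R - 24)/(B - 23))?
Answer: 2919869186119/324681445530 ≈ 8.9930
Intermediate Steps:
w(R, B) = (-24 + R)/(-23 + B) + 475*B*R (w(R, B) = (475*R)*B + (R - 24)/(B - 23) = 475*B*R + (-24 + R)/(-23 + B) = (-24 + R)/(-23 + B) + 475*B*R)
241231/214686 + w(118, 49)/349005 = 241231/214686 + ((-24 + 118 + 475*49*118*(-23 + 49))/(-23 + 49))/349005 = 241231*(1/214686) + ((-24 + 118 + 475*49*118*26)/26)*(1/349005) = 241231/214686 + ((-24 + 118 + 71407700)/26)*(1/349005) = 241231/214686 + ((1/26)*71407794)*(1/349005) = 241231/214686 + (35703897/13)*(1/349005) = 241231/214686 + 11901299/1512355 = 2919869186119/324681445530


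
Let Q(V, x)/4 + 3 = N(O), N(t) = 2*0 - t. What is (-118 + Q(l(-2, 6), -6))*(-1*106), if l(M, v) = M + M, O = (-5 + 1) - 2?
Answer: 11236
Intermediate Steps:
O = -6 (O = -4 - 2 = -6)
l(M, v) = 2*M
N(t) = -t (N(t) = 0 - t = -t)
Q(V, x) = 12 (Q(V, x) = -12 + 4*(-1*(-6)) = -12 + 4*6 = -12 + 24 = 12)
(-118 + Q(l(-2, 6), -6))*(-1*106) = (-118 + 12)*(-1*106) = -106*(-106) = 11236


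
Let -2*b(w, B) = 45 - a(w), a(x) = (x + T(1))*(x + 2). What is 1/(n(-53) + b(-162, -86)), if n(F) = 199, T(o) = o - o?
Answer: 2/26273 ≈ 7.6124e-5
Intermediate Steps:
T(o) = 0
a(x) = x*(2 + x) (a(x) = (x + 0)*(x + 2) = x*(2 + x))
b(w, B) = -45/2 + w*(2 + w)/2 (b(w, B) = -(45 - w*(2 + w))/2 = -45/2 + w*(2 + w)/2)
1/(n(-53) + b(-162, -86)) = 1/(199 + (-45/2 - 162 + (1/2)*(-162)**2)) = 1/(199 + (-45/2 - 162 + (1/2)*26244)) = 1/(199 + (-45/2 - 162 + 13122)) = 1/(199 + 25875/2) = 1/(26273/2) = 2/26273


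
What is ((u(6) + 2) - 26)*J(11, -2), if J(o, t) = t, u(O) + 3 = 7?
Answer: 40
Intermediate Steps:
u(O) = 4 (u(O) = -3 + 7 = 4)
((u(6) + 2) - 26)*J(11, -2) = ((4 + 2) - 26)*(-2) = (6 - 26)*(-2) = -20*(-2) = 40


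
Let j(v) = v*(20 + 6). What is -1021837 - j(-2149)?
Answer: -965963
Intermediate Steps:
j(v) = 26*v (j(v) = v*26 = 26*v)
-1021837 - j(-2149) = -1021837 - 26*(-2149) = -1021837 - 1*(-55874) = -1021837 + 55874 = -965963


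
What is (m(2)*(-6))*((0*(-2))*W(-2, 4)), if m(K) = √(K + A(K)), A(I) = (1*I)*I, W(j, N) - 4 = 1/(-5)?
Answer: 0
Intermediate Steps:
W(j, N) = 19/5 (W(j, N) = 4 + 1/(-5) = 4 - ⅕ = 19/5)
A(I) = I² (A(I) = I*I = I²)
m(K) = √(K + K²)
(m(2)*(-6))*((0*(-2))*W(-2, 4)) = (√(2*(1 + 2))*(-6))*((0*(-2))*(19/5)) = (√(2*3)*(-6))*(0*(19/5)) = (√6*(-6))*0 = -6*√6*0 = 0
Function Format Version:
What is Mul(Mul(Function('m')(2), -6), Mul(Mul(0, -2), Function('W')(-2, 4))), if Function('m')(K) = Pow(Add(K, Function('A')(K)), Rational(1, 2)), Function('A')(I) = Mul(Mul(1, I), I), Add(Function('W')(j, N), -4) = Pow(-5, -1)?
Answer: 0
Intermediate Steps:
Function('W')(j, N) = Rational(19, 5) (Function('W')(j, N) = Add(4, Pow(-5, -1)) = Add(4, Rational(-1, 5)) = Rational(19, 5))
Function('A')(I) = Pow(I, 2) (Function('A')(I) = Mul(I, I) = Pow(I, 2))
Function('m')(K) = Pow(Add(K, Pow(K, 2)), Rational(1, 2))
Mul(Mul(Function('m')(2), -6), Mul(Mul(0, -2), Function('W')(-2, 4))) = Mul(Mul(Pow(Mul(2, Add(1, 2)), Rational(1, 2)), -6), Mul(Mul(0, -2), Rational(19, 5))) = Mul(Mul(Pow(Mul(2, 3), Rational(1, 2)), -6), Mul(0, Rational(19, 5))) = Mul(Mul(Pow(6, Rational(1, 2)), -6), 0) = Mul(Mul(-6, Pow(6, Rational(1, 2))), 0) = 0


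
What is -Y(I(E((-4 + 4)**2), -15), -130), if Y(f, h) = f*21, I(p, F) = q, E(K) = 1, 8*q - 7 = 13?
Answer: -105/2 ≈ -52.500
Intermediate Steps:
q = 5/2 (q = 7/8 + (1/8)*13 = 7/8 + 13/8 = 5/2 ≈ 2.5000)
I(p, F) = 5/2
Y(f, h) = 21*f
-Y(I(E((-4 + 4)**2), -15), -130) = -21*5/2 = -1*105/2 = -105/2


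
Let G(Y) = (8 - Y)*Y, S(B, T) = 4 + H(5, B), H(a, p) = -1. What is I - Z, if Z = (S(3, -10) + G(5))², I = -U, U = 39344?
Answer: -39668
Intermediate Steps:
S(B, T) = 3 (S(B, T) = 4 - 1 = 3)
G(Y) = Y*(8 - Y)
I = -39344 (I = -1*39344 = -39344)
Z = 324 (Z = (3 + 5*(8 - 1*5))² = (3 + 5*(8 - 5))² = (3 + 5*3)² = (3 + 15)² = 18² = 324)
I - Z = -39344 - 1*324 = -39344 - 324 = -39668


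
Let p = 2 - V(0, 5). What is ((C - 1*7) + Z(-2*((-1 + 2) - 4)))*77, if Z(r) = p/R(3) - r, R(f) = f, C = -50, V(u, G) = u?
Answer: -14399/3 ≈ -4799.7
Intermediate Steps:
p = 2 (p = 2 - 1*0 = 2 + 0 = 2)
Z(r) = ⅔ - r (Z(r) = 2/3 - r = 2*(⅓) - r = ⅔ - r)
((C - 1*7) + Z(-2*((-1 + 2) - 4)))*77 = ((-50 - 1*7) + (⅔ - (-2)*((-1 + 2) - 4)))*77 = ((-50 - 7) + (⅔ - (-2)*(1 - 4)))*77 = (-57 + (⅔ - (-2)*(-3)))*77 = (-57 + (⅔ - 1*6))*77 = (-57 + (⅔ - 6))*77 = (-57 - 16/3)*77 = -187/3*77 = -14399/3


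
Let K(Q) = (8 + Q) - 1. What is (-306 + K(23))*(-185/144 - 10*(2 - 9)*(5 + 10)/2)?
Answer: -1734545/12 ≈ -1.4455e+5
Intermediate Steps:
K(Q) = 7 + Q
(-306 + K(23))*(-185/144 - 10*(2 - 9)*(5 + 10)/2) = (-306 + (7 + 23))*(-185/144 - 10*(2 - 9)*(5 + 10)/2) = (-306 + 30)*(-185*1/144 - (-70)*15*(½)) = -276*(-185/144 - 10*(-105)*(½)) = -276*(-185/144 + 1050*(½)) = -276*(-185/144 + 525) = -276*75415/144 = -1734545/12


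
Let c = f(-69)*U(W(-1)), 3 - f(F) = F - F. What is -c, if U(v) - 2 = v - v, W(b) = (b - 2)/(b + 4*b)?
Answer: -6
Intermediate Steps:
W(b) = (-2 + b)/(5*b) (W(b) = (-2 + b)/((5*b)) = (-2 + b)*(1/(5*b)) = (-2 + b)/(5*b))
U(v) = 2 (U(v) = 2 + (v - v) = 2 + 0 = 2)
f(F) = 3 (f(F) = 3 - (F - F) = 3 - 1*0 = 3 + 0 = 3)
c = 6 (c = 3*2 = 6)
-c = -1*6 = -6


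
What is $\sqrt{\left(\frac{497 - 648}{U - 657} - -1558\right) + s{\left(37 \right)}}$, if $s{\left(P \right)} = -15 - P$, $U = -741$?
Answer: $\frac{\sqrt{2943543522}}{1398} \approx 38.809$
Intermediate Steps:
$\sqrt{\left(\frac{497 - 648}{U - 657} - -1558\right) + s{\left(37 \right)}} = \sqrt{\left(\frac{497 - 648}{-741 - 657} - -1558\right) - 52} = \sqrt{\left(- \frac{151}{-1398} + 1558\right) - 52} = \sqrt{\left(\left(-151\right) \left(- \frac{1}{1398}\right) + 1558\right) - 52} = \sqrt{\left(\frac{151}{1398} + 1558\right) - 52} = \sqrt{\frac{2178235}{1398} - 52} = \sqrt{\frac{2105539}{1398}} = \frac{\sqrt{2943543522}}{1398}$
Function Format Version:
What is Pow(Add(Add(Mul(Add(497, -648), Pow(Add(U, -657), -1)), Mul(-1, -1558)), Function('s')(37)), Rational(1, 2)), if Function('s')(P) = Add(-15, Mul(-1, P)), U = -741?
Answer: Mul(Rational(1, 1398), Pow(2943543522, Rational(1, 2))) ≈ 38.809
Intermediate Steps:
Pow(Add(Add(Mul(Add(497, -648), Pow(Add(U, -657), -1)), Mul(-1, -1558)), Function('s')(37)), Rational(1, 2)) = Pow(Add(Add(Mul(Add(497, -648), Pow(Add(-741, -657), -1)), Mul(-1, -1558)), Add(-15, Mul(-1, 37))), Rational(1, 2)) = Pow(Add(Add(Mul(-151, Pow(-1398, -1)), 1558), Add(-15, -37)), Rational(1, 2)) = Pow(Add(Add(Mul(-151, Rational(-1, 1398)), 1558), -52), Rational(1, 2)) = Pow(Add(Add(Rational(151, 1398), 1558), -52), Rational(1, 2)) = Pow(Add(Rational(2178235, 1398), -52), Rational(1, 2)) = Pow(Rational(2105539, 1398), Rational(1, 2)) = Mul(Rational(1, 1398), Pow(2943543522, Rational(1, 2)))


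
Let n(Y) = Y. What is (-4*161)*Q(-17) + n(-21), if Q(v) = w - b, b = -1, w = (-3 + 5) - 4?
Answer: 623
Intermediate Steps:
w = -2 (w = 2 - 4 = -2)
Q(v) = -1 (Q(v) = -2 - 1*(-1) = -2 + 1 = -1)
(-4*161)*Q(-17) + n(-21) = -4*161*(-1) - 21 = -644*(-1) - 21 = 644 - 21 = 623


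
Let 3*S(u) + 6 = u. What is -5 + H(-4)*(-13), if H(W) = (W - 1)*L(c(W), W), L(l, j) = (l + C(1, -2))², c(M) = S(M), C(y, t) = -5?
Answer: 40580/9 ≈ 4508.9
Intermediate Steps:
S(u) = -2 + u/3
c(M) = -2 + M/3
L(l, j) = (-5 + l)² (L(l, j) = (l - 5)² = (-5 + l)²)
H(W) = (-7 + W/3)²*(-1 + W) (H(W) = (W - 1)*(-5 + (-2 + W/3))² = (-1 + W)*(-7 + W/3)² = (-7 + W/3)²*(-1 + W))
-5 + H(-4)*(-13) = -5 + ((-21 - 4)²*(-1 - 4)/9)*(-13) = -5 + ((⅑)*(-25)²*(-5))*(-13) = -5 + ((⅑)*625*(-5))*(-13) = -5 - 3125/9*(-13) = -5 + 40625/9 = 40580/9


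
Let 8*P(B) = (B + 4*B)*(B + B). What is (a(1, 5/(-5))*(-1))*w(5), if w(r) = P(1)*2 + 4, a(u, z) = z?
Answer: 13/2 ≈ 6.5000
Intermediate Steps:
P(B) = 5*B²/4 (P(B) = ((B + 4*B)*(B + B))/8 = ((5*B)*(2*B))/8 = (10*B²)/8 = 5*B²/4)
w(r) = 13/2 (w(r) = ((5/4)*1²)*2 + 4 = ((5/4)*1)*2 + 4 = (5/4)*2 + 4 = 5/2 + 4 = 13/2)
(a(1, 5/(-5))*(-1))*w(5) = ((5/(-5))*(-1))*(13/2) = ((5*(-⅕))*(-1))*(13/2) = -1*(-1)*(13/2) = 1*(13/2) = 13/2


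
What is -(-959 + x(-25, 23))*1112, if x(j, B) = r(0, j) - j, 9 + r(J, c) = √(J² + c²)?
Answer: 1020816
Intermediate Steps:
r(J, c) = -9 + √(J² + c²)
x(j, B) = -9 + √(j²) - j (x(j, B) = (-9 + √(0² + j²)) - j = (-9 + √(0 + j²)) - j = (-9 + √(j²)) - j = -9 + √(j²) - j)
-(-959 + x(-25, 23))*1112 = -(-959 + (-9 + √((-25)²) - 1*(-25)))*1112 = -(-959 + (-9 + √625 + 25))*1112 = -(-959 + (-9 + 25 + 25))*1112 = -(-959 + 41)*1112 = -(-918)*1112 = -1*(-1020816) = 1020816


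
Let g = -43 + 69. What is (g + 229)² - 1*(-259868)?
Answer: 324893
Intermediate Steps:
g = 26
(g + 229)² - 1*(-259868) = (26 + 229)² - 1*(-259868) = 255² + 259868 = 65025 + 259868 = 324893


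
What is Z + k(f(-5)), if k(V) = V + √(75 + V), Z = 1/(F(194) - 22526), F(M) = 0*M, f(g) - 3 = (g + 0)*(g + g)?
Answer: 1193877/22526 + 8*√2 ≈ 64.314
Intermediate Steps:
f(g) = 3 + 2*g² (f(g) = 3 + (g + 0)*(g + g) = 3 + g*(2*g) = 3 + 2*g²)
F(M) = 0
Z = -1/22526 (Z = 1/(0 - 22526) = 1/(-22526) = -1/22526 ≈ -4.4393e-5)
Z + k(f(-5)) = -1/22526 + ((3 + 2*(-5)²) + √(75 + (3 + 2*(-5)²))) = -1/22526 + ((3 + 2*25) + √(75 + (3 + 2*25))) = -1/22526 + ((3 + 50) + √(75 + (3 + 50))) = -1/22526 + (53 + √(75 + 53)) = -1/22526 + (53 + √128) = -1/22526 + (53 + 8*√2) = 1193877/22526 + 8*√2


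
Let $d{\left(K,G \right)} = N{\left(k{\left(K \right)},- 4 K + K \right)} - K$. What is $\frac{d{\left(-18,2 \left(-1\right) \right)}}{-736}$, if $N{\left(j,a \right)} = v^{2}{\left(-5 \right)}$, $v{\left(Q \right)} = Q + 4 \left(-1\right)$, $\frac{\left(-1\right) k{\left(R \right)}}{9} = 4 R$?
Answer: $- \frac{99}{736} \approx -0.13451$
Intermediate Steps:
$k{\left(R \right)} = - 36 R$ ($k{\left(R \right)} = - 9 \cdot 4 R = - 36 R$)
$v{\left(Q \right)} = -4 + Q$ ($v{\left(Q \right)} = Q - 4 = -4 + Q$)
$N{\left(j,a \right)} = 81$ ($N{\left(j,a \right)} = \left(-4 - 5\right)^{2} = \left(-9\right)^{2} = 81$)
$d{\left(K,G \right)} = 81 - K$
$\frac{d{\left(-18,2 \left(-1\right) \right)}}{-736} = \frac{81 - -18}{-736} = \left(81 + 18\right) \left(- \frac{1}{736}\right) = 99 \left(- \frac{1}{736}\right) = - \frac{99}{736}$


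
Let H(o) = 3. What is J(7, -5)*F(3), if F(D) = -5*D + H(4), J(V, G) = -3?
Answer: 36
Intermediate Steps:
F(D) = 3 - 5*D (F(D) = -5*D + 3 = 3 - 5*D)
J(7, -5)*F(3) = -3*(3 - 5*3) = -3*(3 - 15) = -3*(-12) = 36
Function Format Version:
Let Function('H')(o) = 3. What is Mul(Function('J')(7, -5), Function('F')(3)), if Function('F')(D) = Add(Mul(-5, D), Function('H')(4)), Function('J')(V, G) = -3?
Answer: 36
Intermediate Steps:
Function('F')(D) = Add(3, Mul(-5, D)) (Function('F')(D) = Add(Mul(-5, D), 3) = Add(3, Mul(-5, D)))
Mul(Function('J')(7, -5), Function('F')(3)) = Mul(-3, Add(3, Mul(-5, 3))) = Mul(-3, Add(3, -15)) = Mul(-3, -12) = 36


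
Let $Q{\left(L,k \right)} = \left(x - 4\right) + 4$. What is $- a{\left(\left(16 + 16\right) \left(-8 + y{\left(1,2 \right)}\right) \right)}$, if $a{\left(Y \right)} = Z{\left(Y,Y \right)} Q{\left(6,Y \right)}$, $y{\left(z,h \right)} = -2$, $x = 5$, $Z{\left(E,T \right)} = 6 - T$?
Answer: $-1630$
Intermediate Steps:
$Q{\left(L,k \right)} = 5$ ($Q{\left(L,k \right)} = \left(5 - 4\right) + 4 = 1 + 4 = 5$)
$a{\left(Y \right)} = 30 - 5 Y$ ($a{\left(Y \right)} = \left(6 - Y\right) 5 = 30 - 5 Y$)
$- a{\left(\left(16 + 16\right) \left(-8 + y{\left(1,2 \right)}\right) \right)} = - (30 - 5 \left(16 + 16\right) \left(-8 - 2\right)) = - (30 - 5 \cdot 32 \left(-10\right)) = - (30 - -1600) = - (30 + 1600) = \left(-1\right) 1630 = -1630$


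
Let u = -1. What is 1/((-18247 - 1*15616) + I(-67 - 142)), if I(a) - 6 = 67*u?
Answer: -1/33924 ≈ -2.9478e-5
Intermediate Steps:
I(a) = -61 (I(a) = 6 + 67*(-1) = 6 - 67 = -61)
1/((-18247 - 1*15616) + I(-67 - 142)) = 1/((-18247 - 1*15616) - 61) = 1/((-18247 - 15616) - 61) = 1/(-33863 - 61) = 1/(-33924) = -1/33924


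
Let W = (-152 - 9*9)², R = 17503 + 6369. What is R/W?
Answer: 23872/54289 ≈ 0.43972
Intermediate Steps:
R = 23872
W = 54289 (W = (-152 - 81)² = (-233)² = 54289)
R/W = 23872/54289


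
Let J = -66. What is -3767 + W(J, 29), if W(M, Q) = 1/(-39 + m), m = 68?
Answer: -109242/29 ≈ -3767.0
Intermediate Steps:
W(M, Q) = 1/29 (W(M, Q) = 1/(-39 + 68) = 1/29)
-3767 + W(J, 29) = -3767 + 1/29 = -109242/29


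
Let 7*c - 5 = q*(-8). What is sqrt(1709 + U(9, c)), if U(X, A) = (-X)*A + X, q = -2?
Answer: sqrt(1691) ≈ 41.122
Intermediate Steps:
c = 3 (c = 5/7 + (-2*(-8))/7 = 5/7 + (1/7)*16 = 5/7 + 16/7 = 3)
U(X, A) = X - A*X (U(X, A) = -A*X + X = X - A*X)
sqrt(1709 + U(9, c)) = sqrt(1709 + 9*(1 - 1*3)) = sqrt(1709 + 9*(1 - 3)) = sqrt(1709 + 9*(-2)) = sqrt(1709 - 18) = sqrt(1691)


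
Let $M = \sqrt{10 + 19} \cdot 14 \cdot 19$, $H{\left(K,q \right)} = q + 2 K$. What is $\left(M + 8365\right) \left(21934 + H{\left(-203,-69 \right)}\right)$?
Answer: $179504535 + 5708094 \sqrt{29} \approx 2.1024 \cdot 10^{8}$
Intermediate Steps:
$M = 266 \sqrt{29}$ ($M = \sqrt{29} \cdot 14 \cdot 19 = 14 \sqrt{29} \cdot 19 = 266 \sqrt{29} \approx 1432.5$)
$\left(M + 8365\right) \left(21934 + H{\left(-203,-69 \right)}\right) = \left(266 \sqrt{29} + 8365\right) \left(21934 + \left(-69 + 2 \left(-203\right)\right)\right) = \left(8365 + 266 \sqrt{29}\right) \left(21934 - 475\right) = \left(8365 + 266 \sqrt{29}\right) 21459 = 179504535 + 5708094 \sqrt{29}$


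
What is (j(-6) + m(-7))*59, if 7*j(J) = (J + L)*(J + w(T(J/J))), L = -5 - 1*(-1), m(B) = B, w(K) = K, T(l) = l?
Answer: 59/7 ≈ 8.4286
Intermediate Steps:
L = -4 (L = -5 + 1 = -4)
j(J) = (1 + J)*(-4 + J)/7 (j(J) = ((J - 4)*(J + J/J))/7 = ((-4 + J)*(J + 1))/7 = ((-4 + J)*(1 + J))/7 = ((1 + J)*(-4 + J))/7 = (1 + J)*(-4 + J)/7)
(j(-6) + m(-7))*59 = ((-4/7 - 3/7*(-6) + (⅐)*(-6)²) - 7)*59 = ((-4/7 + 18/7 + (⅐)*36) - 7)*59 = ((-4/7 + 18/7 + 36/7) - 7)*59 = (50/7 - 7)*59 = (⅐)*59 = 59/7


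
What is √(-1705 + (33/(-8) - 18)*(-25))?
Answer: I*√18430/4 ≈ 33.939*I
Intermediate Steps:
√(-1705 + (33/(-8) - 18)*(-25)) = √(-1705 + (33*(-⅛) - 18)*(-25)) = √(-1705 + (-33/8 - 18)*(-25)) = √(-1705 - 177/8*(-25)) = √(-1705 + 4425/8) = √(-9215/8) = I*√18430/4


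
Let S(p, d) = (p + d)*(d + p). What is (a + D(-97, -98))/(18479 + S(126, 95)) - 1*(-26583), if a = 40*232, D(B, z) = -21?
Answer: 1789576819/67320 ≈ 26583.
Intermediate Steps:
a = 9280
S(p, d) = (d + p)² (S(p, d) = (d + p)*(d + p) = (d + p)²)
(a + D(-97, -98))/(18479 + S(126, 95)) - 1*(-26583) = (9280 - 21)/(18479 + (95 + 126)²) - 1*(-26583) = 9259/(18479 + 221²) + 26583 = 9259/(18479 + 48841) + 26583 = 9259/67320 + 26583 = 1789576819/67320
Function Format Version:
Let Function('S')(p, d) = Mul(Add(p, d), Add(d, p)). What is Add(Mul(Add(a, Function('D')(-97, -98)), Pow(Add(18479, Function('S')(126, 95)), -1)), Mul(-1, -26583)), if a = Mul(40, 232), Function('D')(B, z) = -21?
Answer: Rational(1789576819, 67320) ≈ 26583.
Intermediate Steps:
a = 9280
Function('S')(p, d) = Pow(Add(d, p), 2) (Function('S')(p, d) = Mul(Add(d, p), Add(d, p)) = Pow(Add(d, p), 2))
Add(Mul(Add(a, Function('D')(-97, -98)), Pow(Add(18479, Function('S')(126, 95)), -1)), Mul(-1, -26583)) = Add(Mul(Add(9280, -21), Pow(Add(18479, Pow(Add(95, 126), 2)), -1)), Mul(-1, -26583)) = Add(Mul(9259, Pow(Add(18479, Pow(221, 2)), -1)), 26583) = Add(Mul(9259, Pow(Add(18479, 48841), -1)), 26583) = Add(Mul(9259, Pow(67320, -1)), 26583) = Add(Mul(9259, Rational(1, 67320)), 26583) = Add(Rational(9259, 67320), 26583) = Rational(1789576819, 67320)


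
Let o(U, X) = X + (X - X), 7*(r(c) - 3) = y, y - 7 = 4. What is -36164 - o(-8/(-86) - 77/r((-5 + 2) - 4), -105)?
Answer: -36059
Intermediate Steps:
y = 11 (y = 7 + 4 = 11)
r(c) = 32/7 (r(c) = 3 + (1/7)*11 = 3 + 11/7 = 32/7)
o(U, X) = X (o(U, X) = X + 0 = X)
-36164 - o(-8/(-86) - 77/r((-5 + 2) - 4), -105) = -36164 - 1*(-105) = -36164 + 105 = -36059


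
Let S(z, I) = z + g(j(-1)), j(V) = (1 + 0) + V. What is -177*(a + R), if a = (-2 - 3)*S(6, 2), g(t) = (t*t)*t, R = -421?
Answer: 79827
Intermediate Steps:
j(V) = 1 + V
g(t) = t³ (g(t) = t²*t = t³)
S(z, I) = z (S(z, I) = z + (1 - 1)³ = z + 0³ = z + 0 = z)
a = -30 (a = (-2 - 3)*6 = -5*6 = -30)
-177*(a + R) = -177*(-30 - 421) = -177*(-451) = 79827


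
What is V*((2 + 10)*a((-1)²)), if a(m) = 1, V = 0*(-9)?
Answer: 0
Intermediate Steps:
V = 0
V*((2 + 10)*a((-1)²)) = 0*((2 + 10)*1) = 0*(12*1) = 0*12 = 0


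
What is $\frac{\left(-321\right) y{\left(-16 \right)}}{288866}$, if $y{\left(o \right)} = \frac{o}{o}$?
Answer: $- \frac{321}{288866} \approx -0.0011112$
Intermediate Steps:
$y{\left(o \right)} = 1$
$\frac{\left(-321\right) y{\left(-16 \right)}}{288866} = \frac{\left(-321\right) 1}{288866} = \left(-321\right) \frac{1}{288866} = - \frac{321}{288866}$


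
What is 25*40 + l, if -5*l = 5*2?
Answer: 998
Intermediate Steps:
l = -2 ≈ -2.0000
25*40 + l = 25*40 - 2 = 1000 - 2 = 998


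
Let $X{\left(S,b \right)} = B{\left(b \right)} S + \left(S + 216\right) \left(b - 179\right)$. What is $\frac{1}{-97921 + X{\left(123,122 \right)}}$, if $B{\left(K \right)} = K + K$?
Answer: $- \frac{1}{87232} \approx -1.1464 \cdot 10^{-5}$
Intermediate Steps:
$B{\left(K \right)} = 2 K$
$X{\left(S,b \right)} = \left(-179 + b\right) \left(216 + S\right) + 2 S b$ ($X{\left(S,b \right)} = 2 b S + \left(S + 216\right) \left(b - 179\right) = 2 S b + \left(216 + S\right) \left(-179 + b\right) = 2 S b + \left(-179 + b\right) \left(216 + S\right) = \left(-179 + b\right) \left(216 + S\right) + 2 S b$)
$\frac{1}{-97921 + X{\left(123,122 \right)}} = \frac{1}{-97921 + \left(-38664 - 22017 + 216 \cdot 122 + 3 \cdot 123 \cdot 122\right)} = \frac{1}{-97921 + \left(-38664 - 22017 + 26352 + 45018\right)} = \frac{1}{-97921 + 10689} = \frac{1}{-87232} = - \frac{1}{87232}$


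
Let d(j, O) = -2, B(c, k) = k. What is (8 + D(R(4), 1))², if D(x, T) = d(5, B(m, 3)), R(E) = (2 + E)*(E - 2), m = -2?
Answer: 36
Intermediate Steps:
R(E) = (-2 + E)*(2 + E) (R(E) = (2 + E)*(-2 + E) = (-2 + E)*(2 + E))
D(x, T) = -2
(8 + D(R(4), 1))² = (8 - 2)² = 6² = 36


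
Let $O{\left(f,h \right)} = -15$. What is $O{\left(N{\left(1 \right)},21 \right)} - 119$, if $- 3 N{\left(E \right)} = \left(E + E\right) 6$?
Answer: $-134$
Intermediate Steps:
$N{\left(E \right)} = - 4 E$ ($N{\left(E \right)} = - \frac{\left(E + E\right) 6}{3} = - \frac{2 E 6}{3} = - \frac{12 E}{3} = - 4 E$)
$O{\left(N{\left(1 \right)},21 \right)} - 119 = -15 - 119 = -134$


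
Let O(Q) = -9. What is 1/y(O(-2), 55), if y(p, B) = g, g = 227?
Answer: 1/227 ≈ 0.0044053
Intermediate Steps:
y(p, B) = 227
1/y(O(-2), 55) = 1/227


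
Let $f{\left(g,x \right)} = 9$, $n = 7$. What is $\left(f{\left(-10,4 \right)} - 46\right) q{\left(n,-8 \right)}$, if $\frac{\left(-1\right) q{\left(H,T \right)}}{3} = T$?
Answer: $-888$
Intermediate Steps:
$q{\left(H,T \right)} = - 3 T$
$\left(f{\left(-10,4 \right)} - 46\right) q{\left(n,-8 \right)} = \left(9 - 46\right) \left(\left(-3\right) \left(-8\right)\right) = \left(-37\right) 24 = -888$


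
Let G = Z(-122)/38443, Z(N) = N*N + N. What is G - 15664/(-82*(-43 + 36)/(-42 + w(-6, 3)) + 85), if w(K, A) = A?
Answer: -23444212286/105372263 ≈ -222.49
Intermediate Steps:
Z(N) = N + N² (Z(N) = N² + N = N + N²)
G = 14762/38443 (G = -122*(1 - 122)/38443 = -122*(-121)*(1/38443) = 14762*(1/38443) = 14762/38443 ≈ 0.38400)
G - 15664/(-82*(-43 + 36)/(-42 + w(-6, 3)) + 85) = 14762/38443 - 15664/(-82*(-43 + 36)/(-42 + 3) + 85) = 14762/38443 - 15664/(-(-574)/(-39) + 85) = 14762/38443 - 15664/(-(-574)*(-1)/39 + 85) = 14762/38443 - 15664/(-82*7/39 + 85) = 14762/38443 - 15664/(-574/39 + 85) = 14762/38443 - 15664/2741/39 = 14762/38443 - 15664*39/2741 = 14762/38443 - 610896/2741 = -23444212286/105372263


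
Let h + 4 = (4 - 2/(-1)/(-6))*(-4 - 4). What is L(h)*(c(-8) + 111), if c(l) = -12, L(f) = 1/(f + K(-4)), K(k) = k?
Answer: -297/112 ≈ -2.6518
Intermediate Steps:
h = -100/3 (h = -4 + (4 - 2/(-1)/(-6))*(-4 - 4) = -4 + (4 - 2*(-1)*(-⅙))*(-8) = -4 + (4 + 2*(-⅙))*(-8) = -4 + (4 - ⅓)*(-8) = -4 + (11/3)*(-8) = -4 - 88/3 = -100/3 ≈ -33.333)
L(f) = 1/(-4 + f) (L(f) = 1/(f - 4) = 1/(-4 + f))
L(h)*(c(-8) + 111) = (-12 + 111)/(-4 - 100/3) = 99/(-112/3) = -3/112*99 = -297/112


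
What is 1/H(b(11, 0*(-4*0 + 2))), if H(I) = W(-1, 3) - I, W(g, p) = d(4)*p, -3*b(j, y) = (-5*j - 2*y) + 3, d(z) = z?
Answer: -3/16 ≈ -0.18750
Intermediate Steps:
b(j, y) = -1 + 2*y/3 + 5*j/3 (b(j, y) = -((-5*j - 2*y) + 3)/3 = -(3 - 5*j - 2*y)/3 = -1 + 2*y/3 + 5*j/3)
W(g, p) = 4*p
H(I) = 12 - I (H(I) = 4*3 - I = 12 - I)
1/H(b(11, 0*(-4*0 + 2))) = 1/(12 - (-1 + 2*(0*(-4*0 + 2))/3 + (5/3)*11)) = 1/(12 - (-1 + 2*(0*(0 + 2))/3 + 55/3)) = 1/(12 - (-1 + 2*(0*2)/3 + 55/3)) = 1/(12 - (-1 + (2/3)*0 + 55/3)) = 1/(12 - (-1 + 0 + 55/3)) = 1/(12 - 1*52/3) = 1/(12 - 52/3) = 1/(-16/3) = -3/16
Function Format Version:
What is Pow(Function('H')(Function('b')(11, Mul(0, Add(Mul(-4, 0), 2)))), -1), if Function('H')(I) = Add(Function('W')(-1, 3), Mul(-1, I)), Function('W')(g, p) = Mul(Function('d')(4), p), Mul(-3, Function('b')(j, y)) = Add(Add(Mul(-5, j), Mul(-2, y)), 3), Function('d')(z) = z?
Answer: Rational(-3, 16) ≈ -0.18750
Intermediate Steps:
Function('b')(j, y) = Add(-1, Mul(Rational(2, 3), y), Mul(Rational(5, 3), j)) (Function('b')(j, y) = Mul(Rational(-1, 3), Add(Add(Mul(-5, j), Mul(-2, y)), 3)) = Mul(Rational(-1, 3), Add(3, Mul(-5, j), Mul(-2, y))) = Add(-1, Mul(Rational(2, 3), y), Mul(Rational(5, 3), j)))
Function('W')(g, p) = Mul(4, p)
Function('H')(I) = Add(12, Mul(-1, I)) (Function('H')(I) = Add(Mul(4, 3), Mul(-1, I)) = Add(12, Mul(-1, I)))
Pow(Function('H')(Function('b')(11, Mul(0, Add(Mul(-4, 0), 2)))), -1) = Pow(Add(12, Mul(-1, Add(-1, Mul(Rational(2, 3), Mul(0, Add(Mul(-4, 0), 2))), Mul(Rational(5, 3), 11)))), -1) = Pow(Add(12, Mul(-1, Add(-1, Mul(Rational(2, 3), Mul(0, Add(0, 2))), Rational(55, 3)))), -1) = Pow(Add(12, Mul(-1, Add(-1, Mul(Rational(2, 3), Mul(0, 2)), Rational(55, 3)))), -1) = Pow(Add(12, Mul(-1, Add(-1, Mul(Rational(2, 3), 0), Rational(55, 3)))), -1) = Pow(Add(12, Mul(-1, Add(-1, 0, Rational(55, 3)))), -1) = Pow(Add(12, Mul(-1, Rational(52, 3))), -1) = Pow(Add(12, Rational(-52, 3)), -1) = Pow(Rational(-16, 3), -1) = Rational(-3, 16)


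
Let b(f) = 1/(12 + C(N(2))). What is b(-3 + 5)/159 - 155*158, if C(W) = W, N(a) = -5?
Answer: -27257369/1113 ≈ -24490.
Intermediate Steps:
b(f) = 1/7 (b(f) = 1/(12 - 5) = 1/7)
b(-3 + 5)/159 - 155*158 = (1/7)/159 - 155*158 = (1/7)*(1/159) - 24490 = 1/1113 - 24490 = -27257369/1113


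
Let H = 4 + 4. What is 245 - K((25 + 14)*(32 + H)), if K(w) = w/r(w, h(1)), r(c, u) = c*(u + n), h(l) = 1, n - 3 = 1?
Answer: 1224/5 ≈ 244.80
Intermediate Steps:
n = 4 (n = 3 + 1 = 4)
r(c, u) = c*(4 + u) (r(c, u) = c*(u + 4) = c*(4 + u))
H = 8
K(w) = 1/5 (K(w) = w/((w*(4 + 1))) = w/((w*5)) = w/((5*w)) = w*(1/(5*w)) = 1/5)
245 - K((25 + 14)*(32 + H)) = 245 - 1*1/5 = 245 - 1/5 = 1224/5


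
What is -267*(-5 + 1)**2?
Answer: -4272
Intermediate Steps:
-267*(-5 + 1)**2 = -267*(-4)**2 = -267*16 = -4272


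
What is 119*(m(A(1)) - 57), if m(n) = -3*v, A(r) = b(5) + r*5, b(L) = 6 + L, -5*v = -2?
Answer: -34629/5 ≈ -6925.8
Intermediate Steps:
v = ⅖ (v = -⅕*(-2) = ⅖ ≈ 0.40000)
A(r) = 11 + 5*r (A(r) = (6 + 5) + r*5 = 11 + 5*r)
m(n) = -6/5 (m(n) = -3*⅖ = -6/5)
119*(m(A(1)) - 57) = 119*(-6/5 - 57) = 119*(-291/5) = -34629/5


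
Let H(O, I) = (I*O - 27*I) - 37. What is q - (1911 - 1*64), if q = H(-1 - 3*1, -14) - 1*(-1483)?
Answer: 33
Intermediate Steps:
H(O, I) = -37 - 27*I + I*O (H(O, I) = (-27*I + I*O) - 37 = -37 - 27*I + I*O)
q = 1880 (q = (-37 - 27*(-14) - 14*(-1 - 3*1)) - 1*(-1483) = (-37 + 378 - 14*(-1 - 3)) + 1483 = (-37 + 378 - 14*(-4)) + 1483 = (-37 + 378 + 56) + 1483 = 397 + 1483 = 1880)
q - (1911 - 1*64) = 1880 - (1911 - 1*64) = 1880 - (1911 - 64) = 1880 - 1*1847 = 1880 - 1847 = 33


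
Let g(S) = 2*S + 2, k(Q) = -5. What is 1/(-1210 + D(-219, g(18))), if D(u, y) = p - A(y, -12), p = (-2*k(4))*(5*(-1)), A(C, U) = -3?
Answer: -1/1257 ≈ -0.00079555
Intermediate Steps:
p = -50 (p = (-2*(-5))*(5*(-1)) = 10*(-5) = -50)
g(S) = 2 + 2*S
D(u, y) = -47 (D(u, y) = -50 - 1*(-3) = -50 + 3 = -47)
1/(-1210 + D(-219, g(18))) = 1/(-1210 - 47) = 1/(-1257) = -1/1257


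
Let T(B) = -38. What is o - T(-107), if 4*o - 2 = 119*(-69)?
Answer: -8057/4 ≈ -2014.3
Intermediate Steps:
o = -8209/4 (o = 1/2 + (119*(-69))/4 = 1/2 + (1/4)*(-8211) = 1/2 - 8211/4 = -8209/4 ≈ -2052.3)
o - T(-107) = -8209/4 - 1*(-38) = -8209/4 + 38 = -8057/4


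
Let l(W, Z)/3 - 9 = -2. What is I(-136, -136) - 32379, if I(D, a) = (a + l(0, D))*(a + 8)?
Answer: -17659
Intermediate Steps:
l(W, Z) = 21 (l(W, Z) = 27 + 3*(-2) = 27 - 6 = 21)
I(D, a) = (8 + a)*(21 + a) (I(D, a) = (a + 21)*(a + 8) = (21 + a)*(8 + a) = (8 + a)*(21 + a))
I(-136, -136) - 32379 = (168 + (-136)**2 + 29*(-136)) - 32379 = (168 + 18496 - 3944) - 32379 = 14720 - 32379 = -17659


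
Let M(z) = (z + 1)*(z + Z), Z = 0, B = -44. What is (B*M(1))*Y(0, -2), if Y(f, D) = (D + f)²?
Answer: -352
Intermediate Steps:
M(z) = z*(1 + z) (M(z) = (z + 1)*(z + 0) = (1 + z)*z = z*(1 + z))
(B*M(1))*Y(0, -2) = (-44*(1 + 1))*(-2 + 0)² = -44*2*(-2)² = -44*2*4 = -88*4 = -352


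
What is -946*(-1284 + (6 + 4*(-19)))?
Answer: 1280884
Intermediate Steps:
-946*(-1284 + (6 + 4*(-19))) = -946*(-1284 + (6 - 76)) = -946*(-1284 - 70) = -946*(-1354) = 1280884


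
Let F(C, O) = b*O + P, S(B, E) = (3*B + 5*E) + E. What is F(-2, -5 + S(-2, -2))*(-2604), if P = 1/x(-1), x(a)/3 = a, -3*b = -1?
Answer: 20832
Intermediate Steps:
b = ⅓ (b = -⅓*(-1) = ⅓ ≈ 0.33333)
x(a) = 3*a
P = -⅓ (P = 1/(3*(-1)) = 1/(-3) = -⅓ ≈ -0.33333)
S(B, E) = 3*B + 6*E
F(C, O) = -⅓ + O/3 (F(C, O) = O/3 - ⅓ = -⅓ + O/3)
F(-2, -5 + S(-2, -2))*(-2604) = (-⅓ + (-5 + (3*(-2) + 6*(-2)))/3)*(-2604) = (-⅓ + (-5 + (-6 - 12))/3)*(-2604) = (-⅓ + (-5 - 18)/3)*(-2604) = (-⅓ + (⅓)*(-23))*(-2604) = (-⅓ - 23/3)*(-2604) = -8*(-2604) = 20832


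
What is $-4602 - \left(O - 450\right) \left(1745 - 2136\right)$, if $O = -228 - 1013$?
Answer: $-665783$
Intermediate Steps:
$O = -1241$
$-4602 - \left(O - 450\right) \left(1745 - 2136\right) = -4602 - \left(-1241 - 450\right) \left(1745 - 2136\right) = -4602 - \left(-1691\right) \left(-391\right) = -4602 - 661181 = -665783$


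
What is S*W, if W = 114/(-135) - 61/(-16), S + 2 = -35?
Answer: -79069/720 ≈ -109.82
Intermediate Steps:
S = -37 (S = -2 - 35 = -37)
W = 2137/720 (W = 114*(-1/135) - 61*(-1/16) = -38/45 + 61/16 = 2137/720 ≈ 2.9681)
S*W = -37*2137/720 = -79069/720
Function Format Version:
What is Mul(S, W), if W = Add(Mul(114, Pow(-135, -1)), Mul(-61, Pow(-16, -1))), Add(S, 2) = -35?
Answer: Rational(-79069, 720) ≈ -109.82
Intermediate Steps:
S = -37 (S = Add(-2, -35) = -37)
W = Rational(2137, 720) (W = Add(Mul(114, Rational(-1, 135)), Mul(-61, Rational(-1, 16))) = Add(Rational(-38, 45), Rational(61, 16)) = Rational(2137, 720) ≈ 2.9681)
Mul(S, W) = Mul(-37, Rational(2137, 720)) = Rational(-79069, 720)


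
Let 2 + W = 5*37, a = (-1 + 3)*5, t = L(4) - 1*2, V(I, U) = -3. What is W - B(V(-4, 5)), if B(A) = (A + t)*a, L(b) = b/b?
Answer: 223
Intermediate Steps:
L(b) = 1
t = -1 (t = 1 - 1*2 = 1 - 2 = -1)
a = 10 (a = 2*5 = 10)
W = 183 (W = -2 + 5*37 = -2 + 185 = 183)
B(A) = -10 + 10*A (B(A) = (A - 1)*10 = (-1 + A)*10 = -10 + 10*A)
W - B(V(-4, 5)) = 183 - (-10 + 10*(-3)) = 183 - (-10 - 30) = 183 - 1*(-40) = 183 + 40 = 223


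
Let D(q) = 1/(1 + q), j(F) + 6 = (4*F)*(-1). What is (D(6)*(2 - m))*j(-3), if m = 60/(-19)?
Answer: 84/19 ≈ 4.4211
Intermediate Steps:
m = -60/19 (m = 60*(-1/19) = -60/19 ≈ -3.1579)
j(F) = -6 - 4*F (j(F) = -6 + (4*F)*(-1) = -6 - 4*F)
(D(6)*(2 - m))*j(-3) = ((2 - 1*(-60/19))/(1 + 6))*(-6 - 4*(-3)) = ((2 + 60/19)/7)*(-6 + 12) = ((⅐)*(98/19))*6 = (14/19)*6 = 84/19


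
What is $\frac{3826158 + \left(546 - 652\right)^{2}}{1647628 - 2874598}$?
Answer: $- \frac{1918697}{613485} \approx -3.1275$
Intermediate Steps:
$\frac{3826158 + \left(546 - 652\right)^{2}}{1647628 - 2874598} = \frac{3826158 + \left(-106\right)^{2}}{-1226970} = \left(3826158 + 11236\right) \left(- \frac{1}{1226970}\right) = 3837394 \left(- \frac{1}{1226970}\right) = - \frac{1918697}{613485}$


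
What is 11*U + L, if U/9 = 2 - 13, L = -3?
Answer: -1092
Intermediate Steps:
U = -99 (U = 9*(2 - 13) = 9*(-11) = -99)
11*U + L = 11*(-99) - 3 = -1089 - 3 = -1092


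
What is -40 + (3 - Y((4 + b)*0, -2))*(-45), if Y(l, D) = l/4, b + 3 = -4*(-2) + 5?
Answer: -175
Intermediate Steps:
b = 10 (b = -3 + (-4*(-2) + 5) = -3 + (8 + 5) = -3 + 13 = 10)
Y(l, D) = l/4 (Y(l, D) = l*(1/4) = l/4)
-40 + (3 - Y((4 + b)*0, -2))*(-45) = -40 + (3 - (4 + 10)*0/4)*(-45) = -40 + (3 - 14*0/4)*(-45) = -40 + (3 - 0/4)*(-45) = -40 + (3 - 1*0)*(-45) = -40 + (3 + 0)*(-45) = -40 + 3*(-45) = -40 - 135 = -175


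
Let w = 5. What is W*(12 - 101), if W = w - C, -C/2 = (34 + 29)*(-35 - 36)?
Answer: 795749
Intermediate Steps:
C = 8946 (C = -2*(34 + 29)*(-35 - 36) = -126*(-71) = -2*(-4473) = 8946)
W = -8941 (W = 5 - 1*8946 = 5 - 8946 = -8941)
W*(12 - 101) = -8941*(12 - 101) = -8941*(-89) = 795749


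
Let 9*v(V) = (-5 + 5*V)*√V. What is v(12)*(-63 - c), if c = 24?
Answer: -3190*√3/3 ≈ -1841.7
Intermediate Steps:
v(V) = √V*(-5 + 5*V)/9 (v(V) = ((-5 + 5*V)*√V)/9 = (√V*(-5 + 5*V))/9 = √V*(-5 + 5*V)/9)
v(12)*(-63 - c) = (5*√12*(-1 + 12)/9)*(-63 - 1*24) = ((5/9)*(2*√3)*11)*(-63 - 24) = (110*√3/9)*(-87) = -3190*√3/3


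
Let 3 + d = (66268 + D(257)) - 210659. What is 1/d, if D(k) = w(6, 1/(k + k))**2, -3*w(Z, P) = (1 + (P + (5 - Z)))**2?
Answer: -628195737744/90707695355807135 ≈ -6.9255e-6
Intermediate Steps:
w(Z, P) = -(6 + P - Z)**2/3 (w(Z, P) = -(1 + (P + (5 - Z)))**2/3 = -(1 + (5 + P - Z))**2/3 = -(6 + P - Z)**2/3)
D(k) = 1/(144*k**4) (D(k) = (-(6 + 1/(k + k) - 1*6)**2/3)**2 = (-(6 + 1/(2*k) - 6)**2/3)**2 = (-1/(4*k**2)/3)**2 = (-1/(12*k**2))**2 = 1/(144*k**4))
d = -90707695355807135/628195737744 (d = -3 + ((66268 + (1/144)/257**4) - 210659) = -3 + ((66268 + (1/144)*(1/4362470401)) - 210659) = -3 + ((66268 + 1/628195737744) - 210659) = -3 + (41629275148819393/628195737744 - 210659) = -3 - 90705810768593903/628195737744 = -90707695355807135/628195737744 ≈ -1.4439e+5)
1/d = 1/(-90707695355807135/628195737744) = -628195737744/90707695355807135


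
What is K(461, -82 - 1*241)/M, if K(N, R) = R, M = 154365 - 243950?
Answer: 17/4715 ≈ 0.0036055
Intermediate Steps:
M = -89585
K(461, -82 - 1*241)/M = (-82 - 1*241)/(-89585) = (-82 - 241)*(-1/89585) = -323*(-1/89585) = 17/4715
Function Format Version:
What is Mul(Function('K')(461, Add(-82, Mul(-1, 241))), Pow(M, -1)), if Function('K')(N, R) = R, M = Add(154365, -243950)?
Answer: Rational(17, 4715) ≈ 0.0036055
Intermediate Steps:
M = -89585
Mul(Function('K')(461, Add(-82, Mul(-1, 241))), Pow(M, -1)) = Mul(Add(-82, Mul(-1, 241)), Pow(-89585, -1)) = Mul(Add(-82, -241), Rational(-1, 89585)) = Mul(-323, Rational(-1, 89585)) = Rational(17, 4715)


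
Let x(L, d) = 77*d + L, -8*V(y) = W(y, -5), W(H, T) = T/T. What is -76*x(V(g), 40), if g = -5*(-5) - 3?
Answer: -468141/2 ≈ -2.3407e+5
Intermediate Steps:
W(H, T) = 1
g = 22 (g = 25 - 3 = 22)
V(y) = -1/8 (V(y) = -1/8*1 = -1/8)
x(L, d) = L + 77*d
-76*x(V(g), 40) = -76*(-1/8 + 77*40) = -76*(-1/8 + 3080) = -76*24639/8 = -468141/2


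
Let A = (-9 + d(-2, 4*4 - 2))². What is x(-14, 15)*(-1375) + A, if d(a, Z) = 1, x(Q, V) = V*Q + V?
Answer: 268189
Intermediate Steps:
x(Q, V) = V + Q*V (x(Q, V) = Q*V + V = V + Q*V)
A = 64 (A = (-9 + 1)² = (-8)² = 64)
x(-14, 15)*(-1375) + A = (15*(1 - 14))*(-1375) + 64 = (15*(-13))*(-1375) + 64 = -195*(-1375) + 64 = 268125 + 64 = 268189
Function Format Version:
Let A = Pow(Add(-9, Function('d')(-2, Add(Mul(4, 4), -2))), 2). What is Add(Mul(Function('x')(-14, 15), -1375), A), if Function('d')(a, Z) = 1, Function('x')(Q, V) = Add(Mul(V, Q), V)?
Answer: 268189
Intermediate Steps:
Function('x')(Q, V) = Add(V, Mul(Q, V)) (Function('x')(Q, V) = Add(Mul(Q, V), V) = Add(V, Mul(Q, V)))
A = 64 (A = Pow(Add(-9, 1), 2) = Pow(-8, 2) = 64)
Add(Mul(Function('x')(-14, 15), -1375), A) = Add(Mul(Mul(15, Add(1, -14)), -1375), 64) = Add(Mul(Mul(15, -13), -1375), 64) = Add(Mul(-195, -1375), 64) = Add(268125, 64) = 268189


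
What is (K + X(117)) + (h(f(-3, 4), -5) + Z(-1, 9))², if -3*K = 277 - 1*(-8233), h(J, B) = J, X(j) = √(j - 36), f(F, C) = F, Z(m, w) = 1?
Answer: -8471/3 ≈ -2823.7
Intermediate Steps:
X(j) = √(-36 + j)
K = -8510/3 (K = -(277 - 1*(-8233))/3 = -(277 + 8233)/3 = -⅓*8510 = -8510/3 ≈ -2836.7)
(K + X(117)) + (h(f(-3, 4), -5) + Z(-1, 9))² = (-8510/3 + √(-36 + 117)) + (-3 + 1)² = (-8510/3 + √81) + (-2)² = (-8510/3 + 9) + 4 = -8483/3 + 4 = -8471/3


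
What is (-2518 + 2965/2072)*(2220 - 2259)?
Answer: 203358909/2072 ≈ 98146.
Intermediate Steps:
(-2518 + 2965/2072)*(2220 - 2259) = (-2518 + 2965*(1/2072))*(-39) = (-2518 + 2965/2072)*(-39) = -5214331/2072*(-39) = 203358909/2072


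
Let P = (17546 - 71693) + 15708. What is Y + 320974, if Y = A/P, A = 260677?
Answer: 12337658909/38439 ≈ 3.2097e+5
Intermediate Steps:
P = -38439 (P = -54147 + 15708 = -38439)
Y = -260677/38439 (Y = 260677/(-38439) = 260677*(-1/38439) = -260677/38439 ≈ -6.7816)
Y + 320974 = -260677/38439 + 320974 = 12337658909/38439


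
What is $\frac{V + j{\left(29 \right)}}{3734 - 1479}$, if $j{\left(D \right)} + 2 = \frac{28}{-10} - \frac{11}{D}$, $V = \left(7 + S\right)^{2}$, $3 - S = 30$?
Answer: $\frac{57249}{326975} \approx 0.17509$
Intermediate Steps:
$S = -27$ ($S = 3 - 30 = -27$)
$V = 400$ ($V = \left(7 - 27\right)^{2} = \left(-20\right)^{2} = 400$)
$j{\left(D \right)} = - \frac{24}{5} - \frac{11}{D}$ ($j{\left(D \right)} = -2 + \left(\frac{28}{-10} - \frac{11}{D}\right) = -2 + \left(28 \left(- \frac{1}{10}\right) - \frac{11}{D}\right) = -2 - \left(\frac{14}{5} + \frac{11}{D}\right) = - \frac{24}{5} - \frac{11}{D}$)
$\frac{V + j{\left(29 \right)}}{3734 - 1479} = \frac{400 - \left(\frac{24}{5} + \frac{11}{29}\right)}{3734 - 1479} = \frac{400 - \frac{751}{145}}{2255} = \left(400 - \frac{751}{145}\right) \frac{1}{2255} = \frac{57249}{145} \cdot \frac{1}{2255} = \frac{57249}{326975}$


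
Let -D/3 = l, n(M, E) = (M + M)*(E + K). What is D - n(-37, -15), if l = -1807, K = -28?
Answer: 2239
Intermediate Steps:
n(M, E) = 2*M*(-28 + E) (n(M, E) = (M + M)*(E - 28) = (2*M)*(-28 + E) = 2*M*(-28 + E))
D = 5421 (D = -3*(-1807) = 5421)
D - n(-37, -15) = 5421 - 2*(-37)*(-28 - 15) = 5421 - 2*(-37)*(-43) = 5421 - 1*3182 = 5421 - 3182 = 2239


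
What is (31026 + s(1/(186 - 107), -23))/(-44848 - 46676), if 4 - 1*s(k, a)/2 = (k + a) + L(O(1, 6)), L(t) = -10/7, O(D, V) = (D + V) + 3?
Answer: -2864801/8435462 ≈ -0.33961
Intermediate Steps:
O(D, V) = 3 + D + V
L(t) = -10/7 (L(t) = -10*⅐ = -10/7)
s(k, a) = 76/7 - 2*a - 2*k (s(k, a) = 8 - 2*((k + a) - 10/7) = 8 - 2*((a + k) - 10/7) = 8 - 2*(-10/7 + a + k) = 8 + (20/7 - 2*a - 2*k) = 76/7 - 2*a - 2*k)
(31026 + s(1/(186 - 107), -23))/(-44848 - 46676) = (31026 + (76/7 - 2*(-23) - 2/(186 - 107)))/(-44848 - 46676) = (31026 + (76/7 + 46 - 2/79))/(-91524) = (31026 + (76/7 + 46 - 2*1/79))*(-1/91524) = (31026 + (76/7 + 46 - 2/79))*(-1/91524) = (31026 + 31428/553)*(-1/91524) = (17188806/553)*(-1/91524) = -2864801/8435462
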